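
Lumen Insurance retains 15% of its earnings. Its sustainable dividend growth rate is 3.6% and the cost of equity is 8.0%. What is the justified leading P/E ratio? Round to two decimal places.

Payout ratio b = 1 − 0.15 = 0.85.
Justified leading P/E = b/(r−g) = 0.85/(0.08−0.036) = 19.3182

19.32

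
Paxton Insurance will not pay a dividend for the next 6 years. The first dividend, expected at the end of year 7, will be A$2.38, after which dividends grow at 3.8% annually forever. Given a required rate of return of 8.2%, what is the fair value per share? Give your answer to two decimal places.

A$33.71

Deferred-dividend DDM. At t=6 the remaining stream is a growing perpetuity with first payment D_7 = 2.38.
V_6 = D_7/(r−g) = 2.38/(0.082−0.038) = 54.0909
P₀ = V_6/(1+r)^6 = 54.0909/(1+0.082)^6 = 33.7102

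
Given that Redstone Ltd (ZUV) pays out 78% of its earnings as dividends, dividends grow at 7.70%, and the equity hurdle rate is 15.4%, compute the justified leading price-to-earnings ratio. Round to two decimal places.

10.13

Justified leading P/E = b/(r−g) = 0.78/(0.154−0.077) = 10.1299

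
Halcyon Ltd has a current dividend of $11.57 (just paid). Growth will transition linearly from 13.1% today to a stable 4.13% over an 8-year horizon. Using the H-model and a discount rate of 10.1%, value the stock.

H-model: P₀ = D₀[(1+g_L) + H(g_S−g_L)]/(r−g_L), with H = 8/2 = 4.
P₀ = 11.57 × [(1+0.0413) + 4×(0.131−0.0413)] / (0.101−0.0413)
   = 11.57 × 1.4001 / 0.0597 = 271.3427

$271.34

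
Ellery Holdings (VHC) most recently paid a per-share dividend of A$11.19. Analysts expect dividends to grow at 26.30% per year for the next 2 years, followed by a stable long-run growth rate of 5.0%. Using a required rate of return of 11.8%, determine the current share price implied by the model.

A$247.43

Two-stage DDM. Project D₁…D_2 at 0.263, terminal growth 0.05, discount at r = 0.118.
D_1 = 14.1330
D_2 = 17.8499
Terminal value at t=2: TV = D_3/(r−g) = 18.7424/(0.118−0.05) = 275.6241
P₀ = 14.1330/(1+0.118)^1 + 17.8499/(1+0.118)^2 + 275.6241/(1+0.118)^2 = 247.4348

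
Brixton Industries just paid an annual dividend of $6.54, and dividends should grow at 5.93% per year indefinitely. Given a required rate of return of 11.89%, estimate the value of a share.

Gordon growth model: P₀ = D₁/(r − g). D₁ = 6.54 × (1 + 0.0593) = 6.9278.
P₀ = 6.9278 / (0.1189 − 0.0593) = 6.9278 / 0.0596 = 116.2386

$116.24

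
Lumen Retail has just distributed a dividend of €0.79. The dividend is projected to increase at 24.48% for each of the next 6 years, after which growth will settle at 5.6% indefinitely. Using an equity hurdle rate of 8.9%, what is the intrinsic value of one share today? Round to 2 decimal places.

€64.16

Two-stage DDM. Project D₁…D_6 at 0.2448, terminal growth 0.056, discount at r = 0.089.
D_1 = 0.9834
D_2 = 1.2241
D_3 = 1.5238
D_4 = 1.8968
D_5 = 2.3612
D_6 = 2.9392
Terminal value at t=6: TV = D_7/(r−g) = 3.1038/(0.089−0.056) = 94.0534
P₀ = 0.9834/(1+0.089)^1 + 1.2241/(1+0.089)^2 + 1.5238/(1+0.089)^3 + 1.8968/(1+0.089)^4 + 2.3612/(1+0.089)^5 + 2.9392/(1+0.089)^6 + 94.0534/(1+0.089)^6 = 64.1584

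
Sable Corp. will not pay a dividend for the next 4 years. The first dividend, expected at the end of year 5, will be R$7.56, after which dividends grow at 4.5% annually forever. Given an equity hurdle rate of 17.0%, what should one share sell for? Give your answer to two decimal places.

R$32.28

Deferred-dividend DDM. At t=4 the remaining stream is a growing perpetuity with first payment D_5 = 7.56.
V_4 = D_5/(r−g) = 7.56/(0.17−0.045) = 60.4800
P₀ = V_4/(1+r)^4 = 60.4800/(1+0.17)^4 = 32.2752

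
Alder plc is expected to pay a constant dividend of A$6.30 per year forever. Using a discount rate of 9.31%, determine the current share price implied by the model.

Zero-growth DDM (perpetuity): P₀ = D/r = 6.30 / 0.0931 = 67.6692

A$67.67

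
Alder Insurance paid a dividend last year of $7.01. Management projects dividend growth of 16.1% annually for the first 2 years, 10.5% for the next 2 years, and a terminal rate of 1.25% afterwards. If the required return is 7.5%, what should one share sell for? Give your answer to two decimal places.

$172.75

Three-stage DDM. Project D₁…D_4; terminal Gordon value at t=4 with g = 0.0125; discount at r = 0.075.
D_1 = 8.1386
D_2 = 9.4489
D_3 = 10.4411
D_4 = 11.5374
TV_4 = 11.6816/(0.075−0.0125) = 186.9055
P₀ = Σ Dₜ/(1+r)ᵗ + TV_4/(1+r)^4 = 172.7460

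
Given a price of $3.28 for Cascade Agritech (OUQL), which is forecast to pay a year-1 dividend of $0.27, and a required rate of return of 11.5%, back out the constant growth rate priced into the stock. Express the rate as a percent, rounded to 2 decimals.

From P₀ = D₁/(r − g), the implied growth is g = r − D₁/P₀.
g = 0.115 − 0.27/3.28 = 0.115 − 0.08232 = 0.03268

3.27%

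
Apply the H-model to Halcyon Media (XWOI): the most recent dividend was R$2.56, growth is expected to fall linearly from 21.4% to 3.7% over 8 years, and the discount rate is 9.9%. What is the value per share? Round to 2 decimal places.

H-model: P₀ = D₀[(1+g_L) + H(g_S−g_L)]/(r−g_L), with H = 8/2 = 4.
P₀ = 2.56 × [(1+0.037) + 4×(0.214−0.037)] / (0.099−0.037)
   = 2.56 × 1.7450 / 0.062 = 72.0516

R$72.05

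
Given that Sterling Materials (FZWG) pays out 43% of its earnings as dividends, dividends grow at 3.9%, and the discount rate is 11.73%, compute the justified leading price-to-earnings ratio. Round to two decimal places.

5.49

Justified leading P/E = b/(r−g) = 0.43/(0.1173−0.039) = 5.4917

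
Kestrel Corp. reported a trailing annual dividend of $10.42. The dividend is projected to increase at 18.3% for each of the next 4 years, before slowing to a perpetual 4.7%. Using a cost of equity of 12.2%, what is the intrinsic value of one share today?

Two-stage DDM. Project D₁…D_4 at 0.183, terminal growth 0.047, discount at r = 0.122.
D_1 = 12.3269
D_2 = 14.5827
D_3 = 17.2513
D_4 = 20.4083
Terminal value at t=4: TV = D_5/(r−g) = 21.3675/(0.122−0.047) = 284.8998
P₀ = 12.3269/(1+0.122)^1 + 14.5827/(1+0.122)^2 + 17.2513/(1+0.122)^3 + 20.4083/(1+0.122)^4 + 284.8998/(1+0.122)^4 = 227.4330

$227.43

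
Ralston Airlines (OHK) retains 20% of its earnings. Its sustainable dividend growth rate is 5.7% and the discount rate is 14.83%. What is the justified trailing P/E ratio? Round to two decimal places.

Payout ratio b = 1 − 0.20 = 0.80.
Justified trailing P/E = b(1+g)/(r−g) = 0.80×(1+0.057)/(0.1483−0.057) = 9.2618

9.26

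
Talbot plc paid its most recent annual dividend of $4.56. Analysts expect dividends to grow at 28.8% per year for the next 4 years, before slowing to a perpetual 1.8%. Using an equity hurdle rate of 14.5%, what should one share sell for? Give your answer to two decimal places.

$83.22

Two-stage DDM. Project D₁…D_4 at 0.288, terminal growth 0.018, discount at r = 0.145.
D_1 = 5.8733
D_2 = 7.5648
D_3 = 9.7434
D_4 = 12.5496
Terminal value at t=4: TV = D_5/(r−g) = 12.7754/(0.145−0.018) = 100.5941
P₀ = 5.8733/(1+0.145)^1 + 7.5648/(1+0.145)^2 + 9.7434/(1+0.145)^3 + 12.5496/(1+0.145)^4 + 100.5941/(1+0.145)^4 = 83.2180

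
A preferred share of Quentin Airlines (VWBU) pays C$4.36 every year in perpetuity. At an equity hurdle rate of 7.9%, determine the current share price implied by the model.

Zero-growth DDM (perpetuity): P₀ = D/r = 4.36 / 0.079 = 55.1899

C$55.19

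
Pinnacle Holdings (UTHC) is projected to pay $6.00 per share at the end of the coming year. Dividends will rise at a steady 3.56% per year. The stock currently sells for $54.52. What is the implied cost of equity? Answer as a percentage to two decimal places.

14.57%

Rearranging the constant-growth DDM: r = D₁/P₀ + g.
r = 6.0000 / 54.52 + 0.0356 = 0.11005 + 0.0356 = 0.14565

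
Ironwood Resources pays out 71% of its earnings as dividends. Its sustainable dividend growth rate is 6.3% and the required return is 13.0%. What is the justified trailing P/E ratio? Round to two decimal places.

11.26

Justified trailing P/E = b(1+g)/(r−g) = 0.71×(1+0.063)/(0.13−0.063) = 11.2646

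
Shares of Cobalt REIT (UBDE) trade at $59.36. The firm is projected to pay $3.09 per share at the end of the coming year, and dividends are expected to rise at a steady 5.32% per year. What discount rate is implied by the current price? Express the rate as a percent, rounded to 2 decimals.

Rearranging the constant-growth DDM: r = D₁/P₀ + g.
r = 3.0900 / 59.36 + 0.0532 = 0.05206 + 0.0532 = 0.10526

10.53%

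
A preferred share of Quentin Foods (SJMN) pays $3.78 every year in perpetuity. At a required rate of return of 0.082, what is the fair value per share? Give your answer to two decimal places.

Zero-growth DDM (perpetuity): P₀ = D/r = 3.78 / 0.082 = 46.0976

$46.10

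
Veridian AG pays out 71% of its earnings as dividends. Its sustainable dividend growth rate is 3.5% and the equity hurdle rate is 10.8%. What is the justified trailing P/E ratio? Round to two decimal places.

Justified trailing P/E = b(1+g)/(r−g) = 0.71×(1+0.035)/(0.108−0.035) = 10.0664

10.07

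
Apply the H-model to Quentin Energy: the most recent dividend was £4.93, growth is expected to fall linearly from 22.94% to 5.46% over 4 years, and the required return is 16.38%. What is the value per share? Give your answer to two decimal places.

H-model: P₀ = D₀[(1+g_L) + H(g_S−g_L)]/(r−g_L), with H = 4/2 = 2.
P₀ = 4.93 × [(1+0.0546) + 2×(0.2294−0.0546)] / (0.1638−0.0546)
   = 4.93 × 1.4042 / 0.1092 = 63.3947

£63.39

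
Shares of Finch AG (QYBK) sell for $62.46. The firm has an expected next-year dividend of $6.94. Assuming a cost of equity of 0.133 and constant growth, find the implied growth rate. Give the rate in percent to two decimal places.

2.19%

From P₀ = D₁/(r − g), the implied growth is g = r − D₁/P₀.
g = 0.133 − 6.94/62.46 = 0.133 − 0.11111 = 0.02189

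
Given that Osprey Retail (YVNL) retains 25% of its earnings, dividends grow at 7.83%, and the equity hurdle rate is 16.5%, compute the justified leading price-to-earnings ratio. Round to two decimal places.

8.65

Payout ratio b = 1 − 0.25 = 0.75.
Justified leading P/E = b/(r−g) = 0.75/(0.165−0.0783) = 8.6505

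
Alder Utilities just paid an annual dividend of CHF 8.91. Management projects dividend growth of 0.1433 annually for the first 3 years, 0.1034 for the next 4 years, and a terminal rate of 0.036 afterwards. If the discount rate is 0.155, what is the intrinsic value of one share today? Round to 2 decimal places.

Three-stage DDM. Project D₁…D_7; terminal Gordon value at t=7 with g = 0.036; discount at r = 0.155.
D_1 = 10.1868
D_2 = 11.6466
D_3 = 13.3155
D_4 = 14.6924
D_5 = 16.2115
D_6 = 17.8878
D_7 = 19.7374
TV_7 = 20.4480/(0.155−0.036) = 171.8316
P₀ = Σ Dₜ/(1+r)ᵗ + TV_7/(1+r)^7 = 119.7334

CHF 119.73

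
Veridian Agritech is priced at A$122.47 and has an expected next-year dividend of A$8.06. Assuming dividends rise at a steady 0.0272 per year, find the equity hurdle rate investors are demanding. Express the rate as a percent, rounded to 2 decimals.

9.30%

Rearranging the constant-growth DDM: r = D₁/P₀ + g.
r = 8.0600 / 122.47 + 0.0272 = 0.06581 + 0.0272 = 0.09301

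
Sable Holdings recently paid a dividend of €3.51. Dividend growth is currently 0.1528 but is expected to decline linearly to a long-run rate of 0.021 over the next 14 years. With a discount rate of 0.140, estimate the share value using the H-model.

H-model: P₀ = D₀[(1+g_L) + H(g_S−g_L)]/(r−g_L), with H = 14/2 = 7.
P₀ = 3.51 × [(1+0.021) + 7×(0.1528−0.021)] / (0.14−0.021)
   = 3.51 × 1.9436 / 0.119 = 57.3280

€57.33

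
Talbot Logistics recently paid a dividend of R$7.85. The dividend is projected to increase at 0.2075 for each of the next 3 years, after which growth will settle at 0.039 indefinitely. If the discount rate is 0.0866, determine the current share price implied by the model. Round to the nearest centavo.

Two-stage DDM. Project D₁…D_3 at 0.2075, terminal growth 0.039, discount at r = 0.0866.
D_1 = 9.4789
D_2 = 11.4457
D_3 = 13.8207
Terminal value at t=3: TV = D_4/(r−g) = 14.3597/(0.0866−0.039) = 301.6752
P₀ = 9.4789/(1+0.0866)^1 + 11.4457/(1+0.0866)^2 + 13.8207/(1+0.0866)^3 + 301.6752/(1+0.0866)^3 = 264.3323

R$264.33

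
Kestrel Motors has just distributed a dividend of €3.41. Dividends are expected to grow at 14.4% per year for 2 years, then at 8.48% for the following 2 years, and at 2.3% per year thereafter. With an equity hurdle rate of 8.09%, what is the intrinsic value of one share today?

Three-stage DDM. Project D₁…D_4; terminal Gordon value at t=4 with g = 0.023; discount at r = 0.0809.
D_1 = 3.9010
D_2 = 4.4628
D_3 = 4.8412
D_4 = 5.2518
TV_4 = 5.3726/(0.0809−0.023) = 92.7904
P₀ = Σ Dₜ/(1+r)ᵗ + TV_4/(1+r)^4 = 83.0865

€83.09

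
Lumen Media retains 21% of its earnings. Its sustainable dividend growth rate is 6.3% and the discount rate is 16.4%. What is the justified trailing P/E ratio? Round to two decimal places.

Payout ratio b = 1 − 0.21 = 0.79.
Justified trailing P/E = b(1+g)/(r−g) = 0.79×(1+0.063)/(0.164−0.063) = 8.3146

8.31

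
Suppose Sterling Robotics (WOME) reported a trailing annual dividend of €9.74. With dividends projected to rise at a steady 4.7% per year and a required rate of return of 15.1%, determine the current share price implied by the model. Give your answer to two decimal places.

€98.06

Gordon growth model: P₀ = D₁/(r − g). D₁ = 9.74 × (1 + 0.047) = 10.1978.
P₀ = 10.1978 / (0.151 − 0.047) = 10.1978 / 0.104 = 98.0556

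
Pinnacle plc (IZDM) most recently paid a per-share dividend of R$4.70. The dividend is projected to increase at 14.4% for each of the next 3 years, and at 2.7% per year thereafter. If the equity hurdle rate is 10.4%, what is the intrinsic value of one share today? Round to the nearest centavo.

R$84.90

Two-stage DDM. Project D₁…D_3 at 0.144, terminal growth 0.027, discount at r = 0.104.
D_1 = 5.3768
D_2 = 6.1511
D_3 = 7.0368
Terminal value at t=3: TV = D_4/(r−g) = 7.2268/(0.104−0.027) = 93.8546
P₀ = 5.3768/(1+0.104)^1 + 6.1511/(1+0.104)^2 + 7.0368/(1+0.104)^3 + 93.8546/(1+0.104)^3 = 84.8973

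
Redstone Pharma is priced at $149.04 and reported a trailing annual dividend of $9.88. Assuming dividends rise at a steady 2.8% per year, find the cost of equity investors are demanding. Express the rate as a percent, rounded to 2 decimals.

9.61%

Rearranging the constant-growth DDM: r = D₁/P₀ + g.
D₁ = 9.88 × (1 + 0.028) = 10.1566.
r = 10.1566 / 149.04 + 0.028 = 0.06815 + 0.028 = 0.09615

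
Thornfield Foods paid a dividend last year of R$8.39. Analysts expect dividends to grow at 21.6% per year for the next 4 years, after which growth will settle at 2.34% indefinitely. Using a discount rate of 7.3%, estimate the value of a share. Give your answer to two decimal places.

Two-stage DDM. Project D₁…D_4 at 0.216, terminal growth 0.0234, discount at r = 0.073.
D_1 = 10.2022
D_2 = 12.4059
D_3 = 15.0856
D_4 = 18.3441
Terminal value at t=4: TV = D_5/(r−g) = 18.7733/(0.073−0.0234) = 378.4949
P₀ = 10.2022/(1+0.073)^1 + 12.4059/(1+0.073)^2 + 15.0856/(1+0.073)^3 + 18.3441/(1+0.073)^4 + 378.4949/(1+0.073)^4 = 331.8697

R$331.87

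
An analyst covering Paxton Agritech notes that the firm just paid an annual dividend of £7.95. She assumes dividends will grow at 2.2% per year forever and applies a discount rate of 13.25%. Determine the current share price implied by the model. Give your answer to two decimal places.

£73.53

Gordon growth model: P₀ = D₁/(r − g). D₁ = 7.95 × (1 + 0.022) = 8.1249.
P₀ = 8.1249 / (0.1325 − 0.022) = 8.1249 / 0.1105 = 73.5285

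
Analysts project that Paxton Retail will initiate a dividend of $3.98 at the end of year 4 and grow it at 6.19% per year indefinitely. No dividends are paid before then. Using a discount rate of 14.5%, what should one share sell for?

$31.91

Deferred-dividend DDM. At t=3 the remaining stream is a growing perpetuity with first payment D_4 = 3.98.
V_3 = D_4/(r−g) = 3.98/(0.145−0.0619) = 47.8941
P₀ = V_3/(1+r)^3 = 47.8941/(1+0.145)^3 = 31.9055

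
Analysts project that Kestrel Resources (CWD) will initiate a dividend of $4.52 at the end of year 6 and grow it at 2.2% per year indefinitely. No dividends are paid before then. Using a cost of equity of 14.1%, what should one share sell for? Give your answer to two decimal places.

Deferred-dividend DDM. At t=5 the remaining stream is a growing perpetuity with first payment D_6 = 4.52.
V_5 = D_6/(r−g) = 4.52/(0.141−0.022) = 37.9832
P₀ = V_5/(1+r)^5 = 37.9832/(1+0.141)^5 = 19.6410

$19.64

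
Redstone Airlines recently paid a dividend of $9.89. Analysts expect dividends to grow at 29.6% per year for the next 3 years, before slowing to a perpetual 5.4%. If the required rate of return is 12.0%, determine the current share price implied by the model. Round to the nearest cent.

Two-stage DDM. Project D₁…D_3 at 0.296, terminal growth 0.054, discount at r = 0.12.
D_1 = 12.8174
D_2 = 16.6114
D_3 = 21.5284
Terminal value at t=3: TV = D_4/(r−g) = 22.6909/(0.12−0.054) = 343.8017
P₀ = 12.8174/(1+0.12)^1 + 16.6114/(1+0.12)^2 + 21.5284/(1+0.12)^3 + 343.8017/(1+0.12)^3 = 284.7214

$284.72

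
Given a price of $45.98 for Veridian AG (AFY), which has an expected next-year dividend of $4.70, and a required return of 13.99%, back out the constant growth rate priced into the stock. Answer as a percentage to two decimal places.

3.77%

From P₀ = D₁/(r − g), the implied growth is g = r − D₁/P₀.
g = 0.1399 − 4.70/45.98 = 0.1399 − 0.10222 = 0.03768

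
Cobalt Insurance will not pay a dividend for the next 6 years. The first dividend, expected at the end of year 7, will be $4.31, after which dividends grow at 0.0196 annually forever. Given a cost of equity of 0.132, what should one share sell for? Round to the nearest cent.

Deferred-dividend DDM. At t=6 the remaining stream is a growing perpetuity with first payment D_7 = 4.31.
V_6 = D_7/(r−g) = 4.31/(0.132−0.0196) = 38.3452
P₀ = V_6/(1+r)^6 = 38.3452/(1+0.132)^6 = 18.2235

$18.22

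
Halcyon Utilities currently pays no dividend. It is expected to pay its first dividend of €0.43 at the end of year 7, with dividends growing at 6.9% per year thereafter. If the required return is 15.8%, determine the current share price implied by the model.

Deferred-dividend DDM. At t=6 the remaining stream is a growing perpetuity with first payment D_7 = 0.43.
V_6 = D_7/(r−g) = 0.43/(0.158−0.069) = 4.8315
P₀ = V_6/(1+r)^6 = 4.8315/(1+0.158)^6 = 2.0037

€2.00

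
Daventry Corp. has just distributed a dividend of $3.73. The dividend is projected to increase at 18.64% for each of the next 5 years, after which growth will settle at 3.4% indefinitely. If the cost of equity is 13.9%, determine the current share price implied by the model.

Two-stage DDM. Project D₁…D_5 at 0.1864, terminal growth 0.034, discount at r = 0.139.
D_1 = 4.4253
D_2 = 5.2501
D_3 = 6.2288
D_4 = 7.3898
D_5 = 8.7673
Terminal value at t=5: TV = D_6/(r−g) = 9.0654/(0.139−0.034) = 86.3368
P₀ = 4.4253/(1+0.139)^1 + 5.2501/(1+0.139)^2 + 6.2288/(1+0.139)^3 + 7.3898/(1+0.139)^4 + 8.7673/(1+0.139)^5 + 86.3368/(1+0.139)^5 = 66.1495

$66.15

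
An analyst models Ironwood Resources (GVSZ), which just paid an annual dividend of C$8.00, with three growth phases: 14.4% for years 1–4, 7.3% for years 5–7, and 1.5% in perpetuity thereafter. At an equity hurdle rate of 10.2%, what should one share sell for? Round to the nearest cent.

C$161.66

Three-stage DDM. Project D₁…D_7; terminal Gordon value at t=7 with g = 0.015; discount at r = 0.102.
D_1 = 9.1520
D_2 = 10.4699
D_3 = 11.9776
D_4 = 13.7023
D_5 = 14.7026
D_6 = 15.7759
D_7 = 16.9275
TV_7 = 17.1814/(0.102−0.015) = 197.4877
P₀ = Σ Dₜ/(1+r)ᵗ + TV_7/(1+r)^7 = 161.6613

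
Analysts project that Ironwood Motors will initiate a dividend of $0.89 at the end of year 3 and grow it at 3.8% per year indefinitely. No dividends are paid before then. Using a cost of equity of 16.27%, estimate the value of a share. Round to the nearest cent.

$5.28

Deferred-dividend DDM. At t=2 the remaining stream is a growing perpetuity with first payment D_3 = 0.89.
V_2 = D_3/(r−g) = 0.89/(0.1627−0.038) = 7.1371
P₀ = V_2/(1+r)^2 = 7.1371/(1+0.1627)^2 = 5.2794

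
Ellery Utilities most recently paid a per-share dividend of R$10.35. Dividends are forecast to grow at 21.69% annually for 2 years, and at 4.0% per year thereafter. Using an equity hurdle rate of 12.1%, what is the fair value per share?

Two-stage DDM. Project D₁…D_2 at 0.2169, terminal growth 0.04, discount at r = 0.121.
D_1 = 12.5949
D_2 = 15.3268
Terminal value at t=2: TV = D_3/(r−g) = 15.9398/(0.121−0.04) = 196.7879
P₀ = 12.5949/(1+0.121)^1 + 15.3268/(1+0.121)^2 + 196.7879/(1+0.121)^2 = 180.0304

R$180.03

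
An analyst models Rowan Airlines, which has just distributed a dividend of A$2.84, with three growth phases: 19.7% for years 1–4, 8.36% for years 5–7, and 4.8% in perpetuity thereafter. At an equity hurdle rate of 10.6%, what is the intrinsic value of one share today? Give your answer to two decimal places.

A$91.33

Three-stage DDM. Project D₁…D_7; terminal Gordon value at t=7 with g = 0.048; discount at r = 0.106.
D_1 = 3.3995
D_2 = 4.0692
D_3 = 4.8708
D_4 = 5.8304
D_5 = 6.3178
D_6 = 6.8459
D_7 = 7.4183
TV_7 = 7.7743/(0.106−0.048) = 134.0402
P₀ = Σ Dₜ/(1+r)ᵗ + TV_7/(1+r)^7 = 91.3333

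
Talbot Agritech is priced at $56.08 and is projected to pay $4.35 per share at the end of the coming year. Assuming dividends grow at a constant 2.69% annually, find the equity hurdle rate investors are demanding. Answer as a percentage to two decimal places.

Rearranging the constant-growth DDM: r = D₁/P₀ + g.
r = 4.3500 / 56.08 + 0.0269 = 0.07757 + 0.0269 = 0.10447

10.45%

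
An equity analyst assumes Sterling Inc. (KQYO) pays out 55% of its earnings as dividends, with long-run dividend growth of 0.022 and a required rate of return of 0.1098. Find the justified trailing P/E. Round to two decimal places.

6.40

Justified trailing P/E = b(1+g)/(r−g) = 0.55×(1+0.022)/(0.1098−0.022) = 6.4021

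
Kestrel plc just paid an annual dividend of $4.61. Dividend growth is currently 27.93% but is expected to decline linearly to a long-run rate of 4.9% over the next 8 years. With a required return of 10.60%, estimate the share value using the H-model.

$159.34

H-model: P₀ = D₀[(1+g_L) + H(g_S−g_L)]/(r−g_L), with H = 8/2 = 4.
P₀ = 4.61 × [(1+0.049) + 4×(0.2793−0.049)] / (0.106−0.049)
   = 4.61 × 1.9702 / 0.057 = 159.3442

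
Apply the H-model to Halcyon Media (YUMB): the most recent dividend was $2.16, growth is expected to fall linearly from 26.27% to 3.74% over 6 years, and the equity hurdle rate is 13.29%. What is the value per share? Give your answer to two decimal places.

$38.75

H-model: P₀ = D₀[(1+g_L) + H(g_S−g_L)]/(r−g_L), with H = 6/2 = 3.
P₀ = 2.16 × [(1+0.0374) + 3×(0.2627−0.0374)] / (0.1329−0.0374)
   = 2.16 × 1.7133 / 0.0955 = 38.7511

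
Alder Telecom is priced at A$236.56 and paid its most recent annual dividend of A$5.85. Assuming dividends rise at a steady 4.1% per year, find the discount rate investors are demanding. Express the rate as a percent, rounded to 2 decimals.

6.67%

Rearranging the constant-growth DDM: r = D₁/P₀ + g.
D₁ = 5.85 × (1 + 0.041) = 6.0898.
r = 6.0898 / 236.56 + 0.041 = 0.02574 + 0.041 = 0.06674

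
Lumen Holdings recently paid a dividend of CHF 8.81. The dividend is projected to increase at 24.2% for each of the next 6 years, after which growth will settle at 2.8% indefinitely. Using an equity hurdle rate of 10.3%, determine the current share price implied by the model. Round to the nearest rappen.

Two-stage DDM. Project D₁…D_6 at 0.242, terminal growth 0.028, discount at r = 0.103.
D_1 = 10.9420
D_2 = 13.5900
D_3 = 16.8788
D_4 = 20.9634
D_5 = 26.0366
D_6 = 32.3374
Terminal value at t=6: TV = D_7/(r−g) = 33.2429/(0.103−0.028) = 443.2384
P₀ = 10.9420/(1+0.103)^1 + 13.5900/(1+0.103)^2 + 16.8788/(1+0.103)^3 + 20.9634/(1+0.103)^4 + 26.0366/(1+0.103)^5 + 32.3374/(1+0.103)^6 + 443.2384/(1+0.103)^6 = 327.8788

CHF 327.88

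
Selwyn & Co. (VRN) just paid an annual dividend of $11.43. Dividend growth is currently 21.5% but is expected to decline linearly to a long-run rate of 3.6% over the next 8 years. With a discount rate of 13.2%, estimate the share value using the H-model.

$208.60

H-model: P₀ = D₀[(1+g_L) + H(g_S−g_L)]/(r−g_L), with H = 8/2 = 4.
P₀ = 11.43 × [(1+0.036) + 4×(0.215−0.036)] / (0.132−0.036)
   = 11.43 × 1.7520 / 0.096 = 208.5975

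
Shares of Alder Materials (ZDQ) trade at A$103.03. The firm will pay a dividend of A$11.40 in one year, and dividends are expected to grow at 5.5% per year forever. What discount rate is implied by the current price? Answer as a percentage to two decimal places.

Rearranging the constant-growth DDM: r = D₁/P₀ + g.
r = 11.4000 / 103.03 + 0.055 = 0.11065 + 0.055 = 0.16565

16.56%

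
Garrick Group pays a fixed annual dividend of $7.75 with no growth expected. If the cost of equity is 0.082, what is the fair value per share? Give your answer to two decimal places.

Zero-growth DDM (perpetuity): P₀ = D/r = 7.75 / 0.082 = 94.5122

$94.51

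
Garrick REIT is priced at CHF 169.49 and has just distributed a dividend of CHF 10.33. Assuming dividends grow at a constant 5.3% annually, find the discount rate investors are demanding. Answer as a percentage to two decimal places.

Rearranging the constant-growth DDM: r = D₁/P₀ + g.
D₁ = 10.33 × (1 + 0.053) = 10.8775.
r = 10.8775 / 169.49 + 0.053 = 0.06418 + 0.053 = 0.11718

11.72%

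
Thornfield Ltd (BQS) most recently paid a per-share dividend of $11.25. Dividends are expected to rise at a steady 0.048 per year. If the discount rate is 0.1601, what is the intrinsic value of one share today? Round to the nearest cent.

$105.17

Gordon growth model: P₀ = D₁/(r − g). D₁ = 11.25 × (1 + 0.048) = 11.7900.
P₀ = 11.7900 / (0.1601 − 0.048) = 11.7900 / 0.1121 = 105.1740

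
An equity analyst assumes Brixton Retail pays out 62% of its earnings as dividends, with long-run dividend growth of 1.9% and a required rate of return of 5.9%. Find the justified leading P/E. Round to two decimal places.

Justified leading P/E = b/(r−g) = 0.62/(0.059−0.019) = 15.5000

15.50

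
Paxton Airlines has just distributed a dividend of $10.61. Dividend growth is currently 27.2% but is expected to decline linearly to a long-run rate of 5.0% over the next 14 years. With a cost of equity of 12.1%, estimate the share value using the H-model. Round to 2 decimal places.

$389.13

H-model: P₀ = D₀[(1+g_L) + H(g_S−g_L)]/(r−g_L), with H = 14/2 = 7.
P₀ = 10.61 × [(1+0.05) + 7×(0.272−0.05)] / (0.121−0.05)
   = 10.61 × 2.6040 / 0.071 = 389.1330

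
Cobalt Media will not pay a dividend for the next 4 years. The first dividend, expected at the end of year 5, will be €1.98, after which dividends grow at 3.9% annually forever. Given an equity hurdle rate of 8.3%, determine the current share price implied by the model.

Deferred-dividend DDM. At t=4 the remaining stream is a growing perpetuity with first payment D_5 = 1.98.
V_4 = D_5/(r−g) = 1.98/(0.083−0.039) = 45.0000
P₀ = V_4/(1+r)^4 = 45.0000/(1+0.083)^4 = 32.7114

€32.71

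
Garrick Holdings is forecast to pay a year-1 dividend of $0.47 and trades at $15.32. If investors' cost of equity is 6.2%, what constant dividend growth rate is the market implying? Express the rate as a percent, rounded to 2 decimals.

From P₀ = D₁/(r − g), the implied growth is g = r − D₁/P₀.
g = 0.062 − 0.47/15.32 = 0.062 − 0.03068 = 0.03132

3.13%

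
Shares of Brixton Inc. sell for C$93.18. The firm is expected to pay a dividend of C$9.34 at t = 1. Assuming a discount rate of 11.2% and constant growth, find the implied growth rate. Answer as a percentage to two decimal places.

From P₀ = D₁/(r − g), the implied growth is g = r − D₁/P₀.
g = 0.112 − 9.34/93.18 = 0.112 − 0.10024 = 0.01176

1.18%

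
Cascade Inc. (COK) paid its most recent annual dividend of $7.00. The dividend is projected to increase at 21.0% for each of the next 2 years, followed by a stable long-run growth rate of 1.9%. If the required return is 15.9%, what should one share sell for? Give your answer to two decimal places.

Two-stage DDM. Project D₁…D_2 at 0.21, terminal growth 0.019, discount at r = 0.159.
D_1 = 8.4700
D_2 = 10.2487
Terminal value at t=2: TV = D_3/(r−g) = 10.4434/(0.159−0.019) = 74.5959
P₀ = 8.4700/(1+0.159)^1 + 10.2487/(1+0.159)^2 + 74.5959/(1+0.159)^2 = 70.4702

$70.47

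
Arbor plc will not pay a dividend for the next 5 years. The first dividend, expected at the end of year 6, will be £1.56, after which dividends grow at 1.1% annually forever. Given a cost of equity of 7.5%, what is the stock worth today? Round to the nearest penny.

£16.98

Deferred-dividend DDM. At t=5 the remaining stream is a growing perpetuity with first payment D_6 = 1.56.
V_5 = D_6/(r−g) = 1.56/(0.075−0.011) = 24.3750
P₀ = V_5/(1+r)^5 = 24.3750/(1+0.075)^5 = 16.9786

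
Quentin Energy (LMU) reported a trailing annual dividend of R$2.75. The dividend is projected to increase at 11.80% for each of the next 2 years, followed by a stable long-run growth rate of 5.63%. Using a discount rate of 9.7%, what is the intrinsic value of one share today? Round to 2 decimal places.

Two-stage DDM. Project D₁…D_2 at 0.118, terminal growth 0.0563, discount at r = 0.097.
D_1 = 3.0745
D_2 = 3.4373
Terminal value at t=2: TV = D_3/(r−g) = 3.6308/(0.097−0.0563) = 89.2091
P₀ = 3.0745/(1+0.097)^1 + 3.4373/(1+0.097)^2 + 89.2091/(1+0.097)^2 = 79.7893

R$79.79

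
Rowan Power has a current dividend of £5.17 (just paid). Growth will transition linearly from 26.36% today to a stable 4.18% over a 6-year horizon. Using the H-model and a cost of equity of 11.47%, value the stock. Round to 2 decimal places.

£121.07

H-model: P₀ = D₀[(1+g_L) + H(g_S−g_L)]/(r−g_L), with H = 6/2 = 3.
P₀ = 5.17 × [(1+0.0418) + 3×(0.2636−0.0418)] / (0.1147−0.0418)
   = 5.17 × 1.7072 / 0.0729 = 121.0730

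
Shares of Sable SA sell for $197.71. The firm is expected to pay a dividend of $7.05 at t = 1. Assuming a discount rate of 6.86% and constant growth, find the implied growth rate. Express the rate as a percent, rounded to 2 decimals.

From P₀ = D₁/(r − g), the implied growth is g = r − D₁/P₀.
g = 0.0686 − 7.05/197.71 = 0.0686 − 0.03566 = 0.03294

3.29%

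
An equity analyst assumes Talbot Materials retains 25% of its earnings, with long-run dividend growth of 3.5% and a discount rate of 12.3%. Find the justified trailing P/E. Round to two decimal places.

Payout ratio b = 1 − 0.25 = 0.75.
Justified trailing P/E = b(1+g)/(r−g) = 0.75×(1+0.035)/(0.123−0.035) = 8.8210

8.82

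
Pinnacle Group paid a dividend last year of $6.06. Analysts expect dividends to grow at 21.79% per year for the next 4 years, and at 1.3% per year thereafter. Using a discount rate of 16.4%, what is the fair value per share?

$75.90

Two-stage DDM. Project D₁…D_4 at 0.2179, terminal growth 0.013, discount at r = 0.164.
D_1 = 7.3805
D_2 = 8.9887
D_3 = 10.9473
D_4 = 13.3327
Terminal value at t=4: TV = D_5/(r−g) = 13.5061/(0.164−0.013) = 89.4441
P₀ = 7.3805/(1+0.164)^1 + 8.9887/(1+0.164)^2 + 10.9473/(1+0.164)^3 + 13.3327/(1+0.164)^4 + 89.4441/(1+0.164)^4 = 75.9028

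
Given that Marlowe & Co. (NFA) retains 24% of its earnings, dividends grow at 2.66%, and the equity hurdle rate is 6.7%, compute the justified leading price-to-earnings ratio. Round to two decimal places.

18.81

Payout ratio b = 1 − 0.24 = 0.76.
Justified leading P/E = b/(r−g) = 0.76/(0.067−0.0266) = 18.8119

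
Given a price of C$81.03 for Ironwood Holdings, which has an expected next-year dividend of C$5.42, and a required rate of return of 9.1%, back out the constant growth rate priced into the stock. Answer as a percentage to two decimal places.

2.41%

From P₀ = D₁/(r − g), the implied growth is g = r − D₁/P₀.
g = 0.091 − 5.42/81.03 = 0.091 − 0.06689 = 0.02411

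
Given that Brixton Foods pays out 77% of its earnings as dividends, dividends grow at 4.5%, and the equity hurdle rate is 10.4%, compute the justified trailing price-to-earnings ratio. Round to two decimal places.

Justified trailing P/E = b(1+g)/(r−g) = 0.77×(1+0.045)/(0.104−0.045) = 13.6381

13.64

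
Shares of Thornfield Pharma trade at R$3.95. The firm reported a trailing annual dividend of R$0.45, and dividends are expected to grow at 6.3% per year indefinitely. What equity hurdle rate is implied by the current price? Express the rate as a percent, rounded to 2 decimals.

Rearranging the constant-growth DDM: r = D₁/P₀ + g.
D₁ = 0.45 × (1 + 0.063) = 0.4783.
r = 0.4783 / 3.95 + 0.063 = 0.12110 + 0.063 = 0.18410

18.41%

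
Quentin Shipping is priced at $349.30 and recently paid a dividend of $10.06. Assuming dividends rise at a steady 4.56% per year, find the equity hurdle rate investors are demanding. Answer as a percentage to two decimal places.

7.57%

Rearranging the constant-growth DDM: r = D₁/P₀ + g.
D₁ = 10.06 × (1 + 0.0456) = 10.5187.
r = 10.5187 / 349.30 + 0.0456 = 0.03011 + 0.0456 = 0.07571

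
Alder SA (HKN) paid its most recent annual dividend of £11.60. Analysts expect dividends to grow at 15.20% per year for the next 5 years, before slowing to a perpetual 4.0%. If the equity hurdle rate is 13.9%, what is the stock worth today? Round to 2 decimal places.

Two-stage DDM. Project D₁…D_5 at 0.152, terminal growth 0.04, discount at r = 0.139.
D_1 = 13.3632
D_2 = 15.3944
D_3 = 17.7344
D_4 = 20.4300
D_5 = 23.5353
Terminal value at t=5: TV = D_6/(r−g) = 24.4767/(0.139−0.04) = 247.2399
P₀ = 13.3632/(1+0.139)^1 + 15.3944/(1+0.139)^2 + 17.7344/(1+0.139)^3 + 20.4300/(1+0.139)^4 + 23.5353/(1+0.139)^5 + 247.2399/(1+0.139)^5 = 188.9898

£188.99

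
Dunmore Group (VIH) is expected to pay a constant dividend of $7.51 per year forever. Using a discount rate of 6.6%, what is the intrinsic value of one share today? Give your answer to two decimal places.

Zero-growth DDM (perpetuity): P₀ = D/r = 7.51 / 0.066 = 113.7879

$113.79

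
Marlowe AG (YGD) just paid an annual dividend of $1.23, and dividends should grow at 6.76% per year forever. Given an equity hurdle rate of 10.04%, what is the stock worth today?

$40.04

Gordon growth model: P₀ = D₁/(r − g). D₁ = 1.23 × (1 + 0.0676) = 1.3131.
P₀ = 1.3131 / (0.1004 − 0.0676) = 1.3131 / 0.0328 = 40.0350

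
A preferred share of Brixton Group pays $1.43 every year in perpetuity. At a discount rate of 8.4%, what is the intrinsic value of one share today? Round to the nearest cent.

Zero-growth DDM (perpetuity): P₀ = D/r = 1.43 / 0.084 = 17.0238

$17.02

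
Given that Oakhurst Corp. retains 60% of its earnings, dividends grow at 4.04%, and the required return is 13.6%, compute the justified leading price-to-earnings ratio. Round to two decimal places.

Payout ratio b = 1 − 0.60 = 0.40.
Justified leading P/E = b/(r−g) = 0.40/(0.136−0.0404) = 4.1841

4.18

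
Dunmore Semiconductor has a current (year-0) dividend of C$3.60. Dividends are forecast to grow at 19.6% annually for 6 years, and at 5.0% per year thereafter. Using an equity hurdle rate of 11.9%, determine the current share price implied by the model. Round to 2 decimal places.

C$109.11

Two-stage DDM. Project D₁…D_6 at 0.196, terminal growth 0.05, discount at r = 0.119.
D_1 = 4.3056
D_2 = 5.1495
D_3 = 6.1588
D_4 = 7.3659
D_5 = 8.8096
D_6 = 10.5363
Terminal value at t=6: TV = D_7/(r−g) = 11.0632/(0.119−0.05) = 160.3355
P₀ = 4.3056/(1+0.119)^1 + 5.1495/(1+0.119)^2 + 6.1588/(1+0.119)^3 + 7.3659/(1+0.119)^4 + 8.8096/(1+0.119)^5 + 10.5363/(1+0.119)^6 + 160.3355/(1+0.119)^6 = 109.1090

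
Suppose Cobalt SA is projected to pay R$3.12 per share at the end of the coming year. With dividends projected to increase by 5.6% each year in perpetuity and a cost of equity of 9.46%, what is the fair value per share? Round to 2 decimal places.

Gordon growth model: P₀ = D₁/(r − g), with D₁ = 3.12 given directly.
P₀ = 3.1200 / (0.0946 − 0.056) = 3.1200 / 0.0386 = 80.8290

R$80.83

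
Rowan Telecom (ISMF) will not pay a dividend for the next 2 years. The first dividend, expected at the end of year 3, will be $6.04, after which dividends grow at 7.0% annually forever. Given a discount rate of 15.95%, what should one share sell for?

$50.20

Deferred-dividend DDM. At t=2 the remaining stream is a growing perpetuity with first payment D_3 = 6.04.
V_2 = D_3/(r−g) = 6.04/(0.1595−0.07) = 67.4860
P₀ = V_2/(1+r)^2 = 67.4860/(1+0.1595)^2 = 50.1964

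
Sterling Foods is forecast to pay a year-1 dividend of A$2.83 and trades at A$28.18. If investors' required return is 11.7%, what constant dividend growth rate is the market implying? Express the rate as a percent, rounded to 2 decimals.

From P₀ = D₁/(r − g), the implied growth is g = r − D₁/P₀.
g = 0.117 − 2.83/28.18 = 0.117 − 0.10043 = 0.01657

1.66%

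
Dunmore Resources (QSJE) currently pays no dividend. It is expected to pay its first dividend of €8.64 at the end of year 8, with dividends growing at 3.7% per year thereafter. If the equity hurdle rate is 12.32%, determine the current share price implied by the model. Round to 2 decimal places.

€44.44

Deferred-dividend DDM. At t=7 the remaining stream is a growing perpetuity with first payment D_8 = 8.64.
V_7 = D_8/(r−g) = 8.64/(0.1232−0.037) = 100.2320
P₀ = V_7/(1+r)^7 = 100.2320/(1+0.1232)^7 = 44.4434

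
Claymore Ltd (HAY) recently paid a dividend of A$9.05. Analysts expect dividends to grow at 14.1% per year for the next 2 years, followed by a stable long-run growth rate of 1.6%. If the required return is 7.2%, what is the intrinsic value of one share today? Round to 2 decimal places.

A$205.89

Two-stage DDM. Project D₁…D_2 at 0.141, terminal growth 0.016, discount at r = 0.072.
D_1 = 10.3261
D_2 = 11.7820
Terminal value at t=2: TV = D_3/(r−g) = 11.9705/(0.072−0.016) = 213.7596
P₀ = 10.3261/(1+0.072)^1 + 11.7820/(1+0.072)^2 + 213.7596/(1+0.072)^2 = 205.8949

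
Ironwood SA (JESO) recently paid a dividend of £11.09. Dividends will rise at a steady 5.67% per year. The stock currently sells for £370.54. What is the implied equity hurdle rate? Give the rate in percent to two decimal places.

Rearranging the constant-growth DDM: r = D₁/P₀ + g.
D₁ = 11.09 × (1 + 0.0567) = 11.7188.
r = 11.7188 / 370.54 + 0.0567 = 0.03163 + 0.0567 = 0.08833

8.83%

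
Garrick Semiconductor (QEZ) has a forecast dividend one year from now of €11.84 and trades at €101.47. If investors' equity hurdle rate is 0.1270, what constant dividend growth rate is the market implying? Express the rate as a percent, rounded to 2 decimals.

From P₀ = D₁/(r − g), the implied growth is g = r − D₁/P₀.
g = 0.127 − 11.84/101.47 = 0.127 − 0.11668 = 0.01032

1.03%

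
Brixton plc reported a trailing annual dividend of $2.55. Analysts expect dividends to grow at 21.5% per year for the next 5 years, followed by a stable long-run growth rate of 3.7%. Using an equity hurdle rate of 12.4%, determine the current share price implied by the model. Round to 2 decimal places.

$61.06

Two-stage DDM. Project D₁…D_5 at 0.215, terminal growth 0.037, discount at r = 0.124.
D_1 = 3.0983
D_2 = 3.7644
D_3 = 4.5737
D_4 = 5.5571
D_5 = 6.7518
Terminal value at t=5: TV = D_6/(r−g) = 7.0016/(0.124−0.037) = 80.4787
P₀ = 3.0983/(1+0.124)^1 + 3.7644/(1+0.124)^2 + 4.5737/(1+0.124)^3 + 5.5571/(1+0.124)^4 + 6.7518/(1+0.124)^5 + 80.4787/(1+0.124)^5 = 61.0610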